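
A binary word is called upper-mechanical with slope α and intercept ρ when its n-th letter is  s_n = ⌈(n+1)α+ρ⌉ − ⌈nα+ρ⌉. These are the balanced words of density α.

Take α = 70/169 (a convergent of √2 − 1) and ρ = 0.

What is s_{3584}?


0

(n+1)α + ρ = (3585·70) / 169 = 250950/169
nα + ρ     = (3584·70) / 169 = 250880/169
⌈250950/169⌉ = 1485,  ⌈250880/169⌉ = 1485
s_{3584} = 1485 − 1485 = 0


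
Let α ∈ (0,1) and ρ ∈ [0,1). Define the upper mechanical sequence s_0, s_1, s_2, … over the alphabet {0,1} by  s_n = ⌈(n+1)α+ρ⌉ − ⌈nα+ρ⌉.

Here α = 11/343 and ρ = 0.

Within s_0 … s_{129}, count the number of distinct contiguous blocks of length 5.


t_n = ⌈(n·11)/343⌉ for n = 0 … 130:
  n=0…9: ⌈0/343⌉=0 ⌈11/343⌉=1 ⌈22/343⌉=1 ⌈33/343⌉=1 ⌈44/343⌉=1 ⌈55/343⌉=1 ⌈66/343⌉=1 ⌈77/343⌉=1 ⌈88/343⌉=1 ⌈99/343⌉=1
  n=10…19: ⌈110/343⌉=1 ⌈121/343⌉=1 ⌈132/343⌉=1 ⌈143/343⌉=1 ⌈154/343⌉=1 ⌈165/343⌉=1 ⌈176/343⌉=1 ⌈187/343⌉=1 ⌈198/343⌉=1 ⌈209/343⌉=1
  n=20…29: ⌈220/343⌉=1 ⌈231/343⌉=1 ⌈242/343⌉=1 ⌈253/343⌉=1 ⌈264/343⌉=1 ⌈275/343⌉=1 ⌈286/343⌉=1 ⌈297/343⌉=1 ⌈308/343⌉=1 ⌈319/343⌉=1
  n=30…39: ⌈330/343⌉=1 ⌈341/343⌉=1 ⌈352/343⌉=2 ⌈363/343⌉=2 ⌈374/343⌉=2 ⌈385/343⌉=2 ⌈396/343⌉=2 ⌈407/343⌉=2 ⌈418/343⌉=2 ⌈429/343⌉=2
  n=40…49: ⌈440/343⌉=2 ⌈451/343⌉=2 ⌈462/343⌉=2 ⌈473/343⌉=2 ⌈484/343⌉=2 ⌈495/343⌉=2 ⌈506/343⌉=2 ⌈517/343⌉=2 ⌈528/343⌉=2 ⌈539/343⌉=2
  n=50…59: ⌈550/343⌉=2 ⌈561/343⌉=2 ⌈572/343⌉=2 ⌈583/343⌉=2 ⌈594/343⌉=2 ⌈605/343⌉=2 ⌈616/343⌉=2 ⌈627/343⌉=2 ⌈638/343⌉=2 ⌈649/343⌉=2
  n=60…69: ⌈660/343⌉=2 ⌈671/343⌉=2 ⌈682/343⌉=2 ⌈693/343⌉=3 ⌈704/343⌉=3 ⌈715/343⌉=3 ⌈726/343⌉=3 ⌈737/343⌉=3 ⌈748/343⌉=3 ⌈759/343⌉=3
  n=70…79: ⌈770/343⌉=3 ⌈781/343⌉=3 ⌈792/343⌉=3 ⌈803/343⌉=3 ⌈814/343⌉=3 ⌈825/343⌉=3 ⌈836/343⌉=3 ⌈847/343⌉=3 ⌈858/343⌉=3 ⌈869/343⌉=3
  n=80…89: ⌈880/343⌉=3 ⌈891/343⌉=3 ⌈902/343⌉=3 ⌈913/343⌉=3 ⌈924/343⌉=3 ⌈935/343⌉=3 ⌈946/343⌉=3 ⌈957/343⌉=3 ⌈968/343⌉=3 ⌈979/343⌉=3
  n=90…99: ⌈990/343⌉=3 ⌈1001/343⌉=3 ⌈1012/343⌉=3 ⌈1023/343⌉=3 ⌈1034/343⌉=4 ⌈1045/343⌉=4 ⌈1056/343⌉=4 ⌈1067/343⌉=4 ⌈1078/343⌉=4 ⌈1089/343⌉=4
  n=100…109: ⌈1100/343⌉=4 ⌈1111/343⌉=4 ⌈1122/343⌉=4 ⌈1133/343⌉=4 ⌈1144/343⌉=4 ⌈1155/343⌉=4 ⌈1166/343⌉=4 ⌈1177/343⌉=4 ⌈1188/343⌉=4 ⌈1199/343⌉=4
  n=110…119: ⌈1210/343⌉=4 ⌈1221/343⌉=4 ⌈1232/343⌉=4 ⌈1243/343⌉=4 ⌈1254/343⌉=4 ⌈1265/343⌉=4 ⌈1276/343⌉=4 ⌈1287/343⌉=4 ⌈1298/343⌉=4 ⌈1309/343⌉=4
  n=120…129: ⌈1320/343⌉=4 ⌈1331/343⌉=4 ⌈1342/343⌉=4 ⌈1353/343⌉=4 ⌈1364/343⌉=4 ⌈1375/343⌉=5 ⌈1386/343⌉=5 ⌈1397/343⌉=5 ⌈1408/343⌉=5 ⌈1419/343⌉=5
  n=130: ⌈1430/343⌉=5
s_n = t_(n+1) − t_n for n = 0 … 129 gives
prefix = 1000000000000000000000000000000100000000000000000000000000000010000000000000000000000000000001000000000000000000000000000000100000
slide a length-5 window over [0..4] … [125..129] (126 windows); first occurrence of each distinct factor:
  [  0..  4] 10000
  [  1..  5] 00000
  [ 27.. 31] 00001
  [ 28.. 32] 00010
  [ 29.. 33] 00100
  [ 30.. 34] 01000
  (the other 120 windows repeat one of these)
distinct factors: {00000, 00001, 00010, 00100, 01000, 10000}
count = 6  (Sturmian bound for length 5 is 6)

6


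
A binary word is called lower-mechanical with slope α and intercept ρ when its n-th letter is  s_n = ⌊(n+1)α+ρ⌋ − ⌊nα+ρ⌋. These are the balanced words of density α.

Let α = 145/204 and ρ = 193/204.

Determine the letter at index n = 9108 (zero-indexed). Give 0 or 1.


1

(n+1)α + ρ = (9109·145 + 193) / 204 = 1320998/204
nα + ρ     = (9108·145 + 193) / 204 = 1320853/204
⌊1320998/204⌋ = 6475,  ⌊1320853/204⌋ = 6474
s_{9108} = 6475 − 6474 = 1


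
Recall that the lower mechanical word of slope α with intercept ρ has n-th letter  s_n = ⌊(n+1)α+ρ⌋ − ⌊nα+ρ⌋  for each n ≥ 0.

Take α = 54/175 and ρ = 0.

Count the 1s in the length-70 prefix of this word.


#1s = Σ_{n=0}^{69} s_n = Σ_{n=0}^{69} (⌊(n+1)α+ρ⌋ − ⌊nα+ρ⌋)
the sum telescopes: every ⌊nα+ρ⌋ with 0 < n < 70 appears once with + and once with −, leaving ⌊70α+ρ⌋ − ⌊0·α+ρ⌋
70α + ρ = (70·54) / 175 = 3780/175
ρ = 0/175
⌊3780/175⌋ = 21,  ⌊0/175⌋ = 0
#1s = 21 − 0 = 21

21


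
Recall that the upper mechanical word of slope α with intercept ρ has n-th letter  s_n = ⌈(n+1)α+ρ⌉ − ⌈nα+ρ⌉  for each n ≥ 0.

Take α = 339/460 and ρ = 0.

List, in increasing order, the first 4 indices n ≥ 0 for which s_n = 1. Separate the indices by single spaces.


n=0: ⌈339/460⌉−⌈0/460⌉ = 1−0 = 1  ← one
n=1: ⌈678/460⌉−⌈339/460⌉ = 2−1 = 1  ← one
n=2: ⌈1017/460⌉−⌈678/460⌉ = 3−2 = 1  ← one
n=3: ⌈1356/460⌉−⌈1017/460⌉ = 3−3 = 0
n=4: ⌈1695/460⌉−⌈1356/460⌉ = 4−3 = 1  ← one
positions of the first 4 ones: 0 1 2 4

0 1 2 4


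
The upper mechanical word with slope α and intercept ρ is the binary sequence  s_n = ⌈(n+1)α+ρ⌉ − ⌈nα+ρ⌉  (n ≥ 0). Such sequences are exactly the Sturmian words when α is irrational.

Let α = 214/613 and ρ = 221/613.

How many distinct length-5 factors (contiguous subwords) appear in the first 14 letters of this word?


t_n = ⌈(n·214+221)/613⌉ for n = 0 … 14:
  n=0…9: ⌈221/613⌉=1 ⌈435/613⌉=1 ⌈649/613⌉=2 ⌈863/613⌉=2 ⌈1077/613⌉=2 ⌈1291/613⌉=3 ⌈1505/613⌉=3 ⌈1719/613⌉=3 ⌈1933/613⌉=4 ⌈2147/613⌉=4
  n=10…14: ⌈2361/613⌉=4 ⌈2575/613⌉=5 ⌈2789/613⌉=5 ⌈3003/613⌉=5 ⌈3217/613⌉=6
s_n = t_(n+1) − t_n for n = 0 … 13 gives
prefix = 01001001001001
slide a length-5 window over [0..4] … [9..13] (10 windows); first occurrence of each distinct factor:
  [  0..  4] 01001
  [  1..  5] 10010
  [  2..  6] 00100
  (the other 7 windows repeat one of these)
distinct factors: {00100, 01001, 10010}
count = 3  (Sturmian bound for length 5 is 6)

3


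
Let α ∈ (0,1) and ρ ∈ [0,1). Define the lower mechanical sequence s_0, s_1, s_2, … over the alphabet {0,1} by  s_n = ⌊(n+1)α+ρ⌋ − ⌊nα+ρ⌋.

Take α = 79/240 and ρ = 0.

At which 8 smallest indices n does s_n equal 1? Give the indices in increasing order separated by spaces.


3 6 9 12 15 18 21 24

n=0: ⌊79/240⌋−⌊0/240⌋ = 0−0 = 0
n=1: ⌊158/240⌋−⌊79/240⌋ = 0−0 = 0
n=2: ⌊237/240⌋−⌊158/240⌋ = 0−0 = 0
n=3: ⌊316/240⌋−⌊237/240⌋ = 1−0 = 1  ← one
n=4: ⌊395/240⌋−⌊316/240⌋ = 1−1 = 0
n=5: ⌊474/240⌋−⌊395/240⌋ = 1−1 = 0
n=6: ⌊553/240⌋−⌊474/240⌋ = 2−1 = 1  ← one
n=7: ⌊632/240⌋−⌊553/240⌋ = 2−2 = 0
n=8: ⌊711/240⌋−⌊632/240⌋ = 2−2 = 0
n=9: ⌊790/240⌋−⌊711/240⌋ = 3−2 = 1  ← one
n=10: ⌊869/240⌋−⌊790/240⌋ = 3−3 = 0
n=11: ⌊948/240⌋−⌊869/240⌋ = 3−3 = 0
n=12: ⌊1027/240⌋−⌊948/240⌋ = 4−3 = 1  ← one
n=13: ⌊1106/240⌋−⌊1027/240⌋ = 4−4 = 0
n=14: ⌊1185/240⌋−⌊1106/240⌋ = 4−4 = 0
n=15: ⌊1264/240⌋−⌊1185/240⌋ = 5−4 = 1  ← one
n=16: ⌊1343/240⌋−⌊1264/240⌋ = 5−5 = 0
n=17: ⌊1422/240⌋−⌊1343/240⌋ = 5−5 = 0
n=18: ⌊1501/240⌋−⌊1422/240⌋ = 6−5 = 1  ← one
n=19: ⌊1580/240⌋−⌊1501/240⌋ = 6−6 = 0
n=20: ⌊1659/240⌋−⌊1580/240⌋ = 6−6 = 0
n=21: ⌊1738/240⌋−⌊1659/240⌋ = 7−6 = 1  ← one
n=22: ⌊1817/240⌋−⌊1738/240⌋ = 7−7 = 0
n=23: ⌊1896/240⌋−⌊1817/240⌋ = 7−7 = 0
n=24: ⌊1975/240⌋−⌊1896/240⌋ = 8−7 = 1  ← one
positions of the first 8 ones: 3 6 9 12 15 18 21 24


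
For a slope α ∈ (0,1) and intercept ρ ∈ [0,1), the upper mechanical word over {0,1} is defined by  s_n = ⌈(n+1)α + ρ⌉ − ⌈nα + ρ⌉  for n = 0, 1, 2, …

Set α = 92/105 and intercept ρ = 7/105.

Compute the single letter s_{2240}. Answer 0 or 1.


1

(n+1)α + ρ = (2241·92 + 7) / 105 = 206179/105
nα + ρ     = (2240·92 + 7) / 105 = 206087/105
⌈206179/105⌉ = 1964,  ⌈206087/105⌉ = 1963
s_{2240} = 1964 − 1963 = 1


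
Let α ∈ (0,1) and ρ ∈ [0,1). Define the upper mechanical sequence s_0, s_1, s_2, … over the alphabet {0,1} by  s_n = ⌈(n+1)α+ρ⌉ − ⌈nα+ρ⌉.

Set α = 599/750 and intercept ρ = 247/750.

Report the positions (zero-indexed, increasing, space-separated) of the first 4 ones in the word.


0 2 3 4

n=0: ⌈846/750⌉−⌈247/750⌉ = 2−1 = 1  ← one
n=1: ⌈1445/750⌉−⌈846/750⌉ = 2−2 = 0
n=2: ⌈2044/750⌉−⌈1445/750⌉ = 3−2 = 1  ← one
n=3: ⌈2643/750⌉−⌈2044/750⌉ = 4−3 = 1  ← one
n=4: ⌈3242/750⌉−⌈2643/750⌉ = 5−4 = 1  ← one
positions of the first 4 ones: 0 2 3 4


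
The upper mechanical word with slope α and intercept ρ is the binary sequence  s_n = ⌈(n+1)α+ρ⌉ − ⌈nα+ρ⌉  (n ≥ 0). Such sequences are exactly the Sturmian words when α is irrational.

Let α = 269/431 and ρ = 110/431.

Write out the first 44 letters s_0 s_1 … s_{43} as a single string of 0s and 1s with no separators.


n=0: ⌈(1·269+110)/431⌉ − ⌈(0·269+110)/431⌉ = ⌈379/431⌉ − ⌈110/431⌉ = 1 − 1 = 0
n=1: ⌈(2·269+110)/431⌉ − ⌈(1·269+110)/431⌉ = ⌈648/431⌉ − ⌈379/431⌉ = 2 − 1 = 1
n=2: ⌈(3·269+110)/431⌉ − ⌈(2·269+110)/431⌉ = ⌈917/431⌉ − ⌈648/431⌉ = 3 − 2 = 1
n=3: ⌈(4·269+110)/431⌉ − ⌈(3·269+110)/431⌉ = ⌈1186/431⌉ − ⌈917/431⌉ = 3 − 3 = 0
n=4: ⌈(5·269+110)/431⌉ − ⌈(4·269+110)/431⌉ = ⌈1455/431⌉ − ⌈1186/431⌉ = 4 − 3 = 1
n=5: ⌈(6·269+110)/431⌉ − ⌈(5·269+110)/431⌉ = ⌈1724/431⌉ − ⌈1455/431⌉ = 4 − 4 = 0
n=6: ⌈(7·269+110)/431⌉ − ⌈(6·269+110)/431⌉ = ⌈1993/431⌉ − ⌈1724/431⌉ = 5 − 4 = 1
n=7: ⌈(8·269+110)/431⌉ − ⌈(7·269+110)/431⌉ = ⌈2262/431⌉ − ⌈1993/431⌉ = 6 − 5 = 1
n=8: ⌈(9·269+110)/431⌉ − ⌈(8·269+110)/431⌉ = ⌈2531/431⌉ − ⌈2262/431⌉ = 6 − 6 = 0
n=9: ⌈(10·269+110)/431⌉ − ⌈(9·269+110)/431⌉ = ⌈2800/431⌉ − ⌈2531/431⌉ = 7 − 6 = 1
n=10: ⌈(11·269+110)/431⌉ − ⌈(10·269+110)/431⌉ = ⌈3069/431⌉ − ⌈2800/431⌉ = 8 − 7 = 1
n=11: ⌈(12·269+110)/431⌉ − ⌈(11·269+110)/431⌉ = ⌈3338/431⌉ − ⌈3069/431⌉ = 8 − 8 = 0
n=12: ⌈(13·269+110)/431⌉ − ⌈(12·269+110)/431⌉ = ⌈3607/431⌉ − ⌈3338/431⌉ = 9 − 8 = 1
n=13: ⌈(14·269+110)/431⌉ − ⌈(13·269+110)/431⌉ = ⌈3876/431⌉ − ⌈3607/431⌉ = 9 − 9 = 0
n=14: ⌈(15·269+110)/431⌉ − ⌈(14·269+110)/431⌉ = ⌈4145/431⌉ − ⌈3876/431⌉ = 10 − 9 = 1
n=15: ⌈(16·269+110)/431⌉ − ⌈(15·269+110)/431⌉ = ⌈4414/431⌉ − ⌈4145/431⌉ = 11 − 10 = 1
n=16: ⌈(17·269+110)/431⌉ − ⌈(16·269+110)/431⌉ = ⌈4683/431⌉ − ⌈4414/431⌉ = 11 − 11 = 0
n=17: ⌈(18·269+110)/431⌉ − ⌈(17·269+110)/431⌉ = ⌈4952/431⌉ − ⌈4683/431⌉ = 12 − 11 = 1
n=18: ⌈(19·269+110)/431⌉ − ⌈(18·269+110)/431⌉ = ⌈5221/431⌉ − ⌈4952/431⌉ = 13 − 12 = 1
n=19: ⌈(20·269+110)/431⌉ − ⌈(19·269+110)/431⌉ = ⌈5490/431⌉ − ⌈5221/431⌉ = 13 − 13 = 0
n=20: ⌈(21·269+110)/431⌉ − ⌈(20·269+110)/431⌉ = ⌈5759/431⌉ − ⌈5490/431⌉ = 14 − 13 = 1
n=21: ⌈(22·269+110)/431⌉ − ⌈(21·269+110)/431⌉ = ⌈6028/431⌉ − ⌈5759/431⌉ = 14 − 14 = 0
n=22: ⌈(23·269+110)/431⌉ − ⌈(22·269+110)/431⌉ = ⌈6297/431⌉ − ⌈6028/431⌉ = 15 − 14 = 1
n=23: ⌈(24·269+110)/431⌉ − ⌈(23·269+110)/431⌉ = ⌈6566/431⌉ − ⌈6297/431⌉ = 16 − 15 = 1
n=24: ⌈(25·269+110)/431⌉ − ⌈(24·269+110)/431⌉ = ⌈6835/431⌉ − ⌈6566/431⌉ = 16 − 16 = 0
n=25: ⌈(26·269+110)/431⌉ − ⌈(25·269+110)/431⌉ = ⌈7104/431⌉ − ⌈6835/431⌉ = 17 − 16 = 1
n=26: ⌈(27·269+110)/431⌉ − ⌈(26·269+110)/431⌉ = ⌈7373/431⌉ − ⌈7104/431⌉ = 18 − 17 = 1
n=27: ⌈(28·269+110)/431⌉ − ⌈(27·269+110)/431⌉ = ⌈7642/431⌉ − ⌈7373/431⌉ = 18 − 18 = 0
n=28: ⌈(29·269+110)/431⌉ − ⌈(28·269+110)/431⌉ = ⌈7911/431⌉ − ⌈7642/431⌉ = 19 − 18 = 1
n=29: ⌈(30·269+110)/431⌉ − ⌈(29·269+110)/431⌉ = ⌈8180/431⌉ − ⌈7911/431⌉ = 19 − 19 = 0
n=30: ⌈(31·269+110)/431⌉ − ⌈(30·269+110)/431⌉ = ⌈8449/431⌉ − ⌈8180/431⌉ = 20 − 19 = 1
n=31: ⌈(32·269+110)/431⌉ − ⌈(31·269+110)/431⌉ = ⌈8718/431⌉ − ⌈8449/431⌉ = 21 − 20 = 1
n=32: ⌈(33·269+110)/431⌉ − ⌈(32·269+110)/431⌉ = ⌈8987/431⌉ − ⌈8718/431⌉ = 21 − 21 = 0
n=33: ⌈(34·269+110)/431⌉ − ⌈(33·269+110)/431⌉ = ⌈9256/431⌉ − ⌈8987/431⌉ = 22 − 21 = 1
n=34: ⌈(35·269+110)/431⌉ − ⌈(34·269+110)/431⌉ = ⌈9525/431⌉ − ⌈9256/431⌉ = 23 − 22 = 1
n=35: ⌈(36·269+110)/431⌉ − ⌈(35·269+110)/431⌉ = ⌈9794/431⌉ − ⌈9525/431⌉ = 23 − 23 = 0
n=36: ⌈(37·269+110)/431⌉ − ⌈(36·269+110)/431⌉ = ⌈10063/431⌉ − ⌈9794/431⌉ = 24 − 23 = 1
n=37: ⌈(38·269+110)/431⌉ − ⌈(37·269+110)/431⌉ = ⌈10332/431⌉ − ⌈10063/431⌉ = 24 − 24 = 0
n=38: ⌈(39·269+110)/431⌉ − ⌈(38·269+110)/431⌉ = ⌈10601/431⌉ − ⌈10332/431⌉ = 25 − 24 = 1
n=39: ⌈(40·269+110)/431⌉ − ⌈(39·269+110)/431⌉ = ⌈10870/431⌉ − ⌈10601/431⌉ = 26 − 25 = 1
n=40: ⌈(41·269+110)/431⌉ − ⌈(40·269+110)/431⌉ = ⌈11139/431⌉ − ⌈10870/431⌉ = 26 − 26 = 0
n=41: ⌈(42·269+110)/431⌉ − ⌈(41·269+110)/431⌉ = ⌈11408/431⌉ − ⌈11139/431⌉ = 27 − 26 = 1
n=42: ⌈(43·269+110)/431⌉ − ⌈(42·269+110)/431⌉ = ⌈11677/431⌉ − ⌈11408/431⌉ = 28 − 27 = 1
n=43: ⌈(44·269+110)/431⌉ − ⌈(43·269+110)/431⌉ = ⌈11946/431⌉ − ⌈11677/431⌉ = 28 − 28 = 0

01101011011010110110101101101011011010110110


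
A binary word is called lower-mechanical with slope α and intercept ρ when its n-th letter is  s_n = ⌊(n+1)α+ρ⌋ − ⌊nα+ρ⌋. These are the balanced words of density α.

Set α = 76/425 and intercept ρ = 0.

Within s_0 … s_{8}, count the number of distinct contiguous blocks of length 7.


t_n = ⌊(n·76)/425⌋ for n = 0 … 9:
  n=0…9: ⌊0/425⌋=0 ⌊76/425⌋=0 ⌊152/425⌋=0 ⌊228/425⌋=0 ⌊304/425⌋=0 ⌊380/425⌋=0 ⌊456/425⌋=1 ⌊532/425⌋=1 ⌊608/425⌋=1 ⌊684/425⌋=1
s_n = t_(n+1) − t_n for n = 0 … 8 gives
prefix = 000001000
slide a length-7 window over [0..6] … [2..8] (3 windows); first occurrence of each distinct factor:
  [  0..  6] 0000010
  [  1..  7] 0000100
  [  2..  8] 0001000
distinct factors: {0000010, 0000100, 0001000}
count = 3  (Sturmian bound for length 7 is 8)

3


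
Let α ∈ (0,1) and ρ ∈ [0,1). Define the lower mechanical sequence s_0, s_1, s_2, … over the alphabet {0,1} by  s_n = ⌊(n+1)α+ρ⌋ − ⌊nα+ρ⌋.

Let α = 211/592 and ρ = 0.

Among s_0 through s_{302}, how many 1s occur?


107

#1s = Σ_{n=0}^{302} s_n = Σ_{n=0}^{302} (⌊(n+1)α+ρ⌋ − ⌊nα+ρ⌋)
the sum telescopes: every ⌊nα+ρ⌋ with 0 < n < 303 appears once with + and once with −, leaving ⌊303α+ρ⌋ − ⌊0·α+ρ⌋
303α + ρ = (303·211) / 592 = 63933/592
ρ = 0/592
⌊63933/592⌋ = 107,  ⌊0/592⌋ = 0
#1s = 107 − 0 = 107


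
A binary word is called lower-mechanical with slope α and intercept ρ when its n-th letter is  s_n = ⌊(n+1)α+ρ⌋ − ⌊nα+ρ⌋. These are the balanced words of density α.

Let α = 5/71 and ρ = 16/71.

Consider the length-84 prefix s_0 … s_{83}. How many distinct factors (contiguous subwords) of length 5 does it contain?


6

t_n = ⌊(n·5+16)/71⌋ for n = 0 … 84:
  n=0…9: ⌊16/71⌋=0 ⌊21/71⌋=0 ⌊26/71⌋=0 ⌊31/71⌋=0 ⌊36/71⌋=0 ⌊41/71⌋=0 ⌊46/71⌋=0 ⌊51/71⌋=0 ⌊56/71⌋=0 ⌊61/71⌋=0
  n=10…19: ⌊66/71⌋=0 ⌊71/71⌋=1 ⌊76/71⌋=1 ⌊81/71⌋=1 ⌊86/71⌋=1 ⌊91/71⌋=1 ⌊96/71⌋=1 ⌊101/71⌋=1 ⌊106/71⌋=1 ⌊111/71⌋=1
  n=20…29: ⌊116/71⌋=1 ⌊121/71⌋=1 ⌊126/71⌋=1 ⌊131/71⌋=1 ⌊136/71⌋=1 ⌊141/71⌋=1 ⌊146/71⌋=2 ⌊151/71⌋=2 ⌊156/71⌋=2 ⌊161/71⌋=2
  n=30…39: ⌊166/71⌋=2 ⌊171/71⌋=2 ⌊176/71⌋=2 ⌊181/71⌋=2 ⌊186/71⌋=2 ⌊191/71⌋=2 ⌊196/71⌋=2 ⌊201/71⌋=2 ⌊206/71⌋=2 ⌊211/71⌋=2
  n=40…49: ⌊216/71⌋=3 ⌊221/71⌋=3 ⌊226/71⌋=3 ⌊231/71⌋=3 ⌊236/71⌋=3 ⌊241/71⌋=3 ⌊246/71⌋=3 ⌊251/71⌋=3 ⌊256/71⌋=3 ⌊261/71⌋=3
  n=50…59: ⌊266/71⌋=3 ⌊271/71⌋=3 ⌊276/71⌋=3 ⌊281/71⌋=3 ⌊286/71⌋=4 ⌊291/71⌋=4 ⌊296/71⌋=4 ⌊301/71⌋=4 ⌊306/71⌋=4 ⌊311/71⌋=4
  n=60…69: ⌊316/71⌋=4 ⌊321/71⌋=4 ⌊326/71⌋=4 ⌊331/71⌋=4 ⌊336/71⌋=4 ⌊341/71⌋=4 ⌊346/71⌋=4 ⌊351/71⌋=4 ⌊356/71⌋=5 ⌊361/71⌋=5
  n=70…79: ⌊366/71⌋=5 ⌊371/71⌋=5 ⌊376/71⌋=5 ⌊381/71⌋=5 ⌊386/71⌋=5 ⌊391/71⌋=5 ⌊396/71⌋=5 ⌊401/71⌋=5 ⌊406/71⌋=5 ⌊411/71⌋=5
  n=80…84: ⌊416/71⌋=5 ⌊421/71⌋=5 ⌊426/71⌋=6 ⌊431/71⌋=6 ⌊436/71⌋=6
s_n = t_(n+1) − t_n for n = 0 … 83 gives
prefix = 000000000010000000000000010000000000000100000000000001000000000000010000000000000100
slide a length-5 window over [0..4] … [79..83] (80 windows); first occurrence of each distinct factor:
  [  0..  4] 00000
  [  6.. 10] 00001
  [  7.. 11] 00010
  [  8.. 12] 00100
  [  9.. 13] 01000
  [ 10.. 14] 10000
  (the other 74 windows repeat one of these)
distinct factors: {00000, 00001, 00010, 00100, 01000, 10000}
count = 6  (Sturmian bound for length 5 is 6)


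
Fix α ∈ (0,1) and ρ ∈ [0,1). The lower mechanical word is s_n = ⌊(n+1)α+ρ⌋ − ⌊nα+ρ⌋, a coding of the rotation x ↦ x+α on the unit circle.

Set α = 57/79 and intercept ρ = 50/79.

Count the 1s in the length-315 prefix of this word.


227

#1s = Σ_{n=0}^{314} s_n = Σ_{n=0}^{314} (⌊(n+1)α+ρ⌋ − ⌊nα+ρ⌋)
the sum telescopes: every ⌊nα+ρ⌋ with 0 < n < 315 appears once with + and once with −, leaving ⌊315α+ρ⌋ − ⌊0·α+ρ⌋
315α + ρ = (315·57 + 50) / 79 = 18005/79
ρ = 50/79
⌊18005/79⌋ = 227,  ⌊50/79⌋ = 0
#1s = 227 − 0 = 227


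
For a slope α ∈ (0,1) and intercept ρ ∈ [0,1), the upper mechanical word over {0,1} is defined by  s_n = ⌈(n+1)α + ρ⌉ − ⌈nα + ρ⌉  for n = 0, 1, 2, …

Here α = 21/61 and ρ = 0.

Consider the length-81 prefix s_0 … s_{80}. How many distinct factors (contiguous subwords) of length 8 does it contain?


9

t_n = ⌈(n·21)/61⌉ for n = 0 … 81:
  n=0…9: ⌈0/61⌉=0 ⌈21/61⌉=1 ⌈42/61⌉=1 ⌈63/61⌉=2 ⌈84/61⌉=2 ⌈105/61⌉=2 ⌈126/61⌉=3 ⌈147/61⌉=3 ⌈168/61⌉=3 ⌈189/61⌉=4
  n=10…19: ⌈210/61⌉=4 ⌈231/61⌉=4 ⌈252/61⌉=5 ⌈273/61⌉=5 ⌈294/61⌉=5 ⌈315/61⌉=6 ⌈336/61⌉=6 ⌈357/61⌉=6 ⌈378/61⌉=7 ⌈399/61⌉=7
  n=20…29: ⌈420/61⌉=7 ⌈441/61⌉=8 ⌈462/61⌉=8 ⌈483/61⌉=8 ⌈504/61⌉=9 ⌈525/61⌉=9 ⌈546/61⌉=9 ⌈567/61⌉=10 ⌈588/61⌉=10 ⌈609/61⌉=10
  n=30…39: ⌈630/61⌉=11 ⌈651/61⌉=11 ⌈672/61⌉=12 ⌈693/61⌉=12 ⌈714/61⌉=12 ⌈735/61⌉=13 ⌈756/61⌉=13 ⌈777/61⌉=13 ⌈798/61⌉=14 ⌈819/61⌉=14
  n=40…49: ⌈840/61⌉=14 ⌈861/61⌉=15 ⌈882/61⌉=15 ⌈903/61⌉=15 ⌈924/61⌉=16 ⌈945/61⌉=16 ⌈966/61⌉=16 ⌈987/61⌉=17 ⌈1008/61⌉=17 ⌈1029/61⌉=17
  n=50…59: ⌈1050/61⌉=18 ⌈1071/61⌉=18 ⌈1092/61⌉=18 ⌈1113/61⌉=19 ⌈1134/61⌉=19 ⌈1155/61⌉=19 ⌈1176/61⌉=20 ⌈1197/61⌉=20 ⌈1218/61⌉=20 ⌈1239/61⌉=21
  n=60…69: ⌈1260/61⌉=21 ⌈1281/61⌉=21 ⌈1302/61⌉=22 ⌈1323/61⌉=22 ⌈1344/61⌉=23 ⌈1365/61⌉=23 ⌈1386/61⌉=23 ⌈1407/61⌉=24 ⌈1428/61⌉=24 ⌈1449/61⌉=24
  n=70…79: ⌈1470/61⌉=25 ⌈1491/61⌉=25 ⌈1512/61⌉=25 ⌈1533/61⌉=26 ⌈1554/61⌉=26 ⌈1575/61⌉=26 ⌈1596/61⌉=27 ⌈1617/61⌉=27 ⌈1638/61⌉=27 ⌈1659/61⌉=28
  n=80…81: ⌈1680/61⌉=28 ⌈1701/61⌉=28
s_n = t_(n+1) − t_n for n = 0 … 80 gives
prefix = 101001001001001001001001001001010010010010010010010010010010010100100100100100100
slide a length-8 window over [0..7] … [73..80] (74 windows); first occurrence of each distinct factor:
  [  0..  7] 10100100
  [  1..  8] 01001001
  [  2..  9] 10010010
  [  3.. 10] 00100100
  [ 24.. 31] 00100101
  [ 25.. 32] 01001010
  [ 26.. 33] 10010100
  [ 27.. 34] 00101001
  [ 28.. 35] 01010010
  (the other 65 windows repeat one of these)
distinct factors: {00100100, 00100101, 00101001, 01001001, 01001010, 01010010, 10010010, 10010100, 10100100}
count = 9  (Sturmian bound for length 8 is 9)


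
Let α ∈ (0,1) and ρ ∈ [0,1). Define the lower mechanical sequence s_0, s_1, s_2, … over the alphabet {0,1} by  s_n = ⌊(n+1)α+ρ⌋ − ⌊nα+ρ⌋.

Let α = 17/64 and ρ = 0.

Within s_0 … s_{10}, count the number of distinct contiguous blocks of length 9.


3

t_n = ⌊(n·17)/64⌋ for n = 0 … 11:
  n=0…9: ⌊0/64⌋=0 ⌊17/64⌋=0 ⌊34/64⌋=0 ⌊51/64⌋=0 ⌊68/64⌋=1 ⌊85/64⌋=1 ⌊102/64⌋=1 ⌊119/64⌋=1 ⌊136/64⌋=2 ⌊153/64⌋=2
  n=10…11: ⌊170/64⌋=2 ⌊187/64⌋=2
s_n = t_(n+1) − t_n for n = 0 … 10 gives
prefix = 00010001000
slide a length-9 window over [0..8] … [2..10] (3 windows); first occurrence of each distinct factor:
  [  0..  8] 000100010
  [  1..  9] 001000100
  [  2.. 10] 010001000
distinct factors: {000100010, 001000100, 010001000}
count = 3  (Sturmian bound for length 9 is 10)


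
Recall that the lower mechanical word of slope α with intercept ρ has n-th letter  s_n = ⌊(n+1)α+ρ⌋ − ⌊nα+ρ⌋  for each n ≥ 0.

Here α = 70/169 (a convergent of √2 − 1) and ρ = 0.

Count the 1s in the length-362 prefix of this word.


149

#1s = Σ_{n=0}^{361} s_n = Σ_{n=0}^{361} (⌊(n+1)α+ρ⌋ − ⌊nα+ρ⌋)
the sum telescopes: every ⌊nα+ρ⌋ with 0 < n < 362 appears once with + and once with −, leaving ⌊362α+ρ⌋ − ⌊0·α+ρ⌋
362α + ρ = (362·70) / 169 = 25340/169
ρ = 0/169
⌊25340/169⌋ = 149,  ⌊0/169⌋ = 0
#1s = 149 − 0 = 149


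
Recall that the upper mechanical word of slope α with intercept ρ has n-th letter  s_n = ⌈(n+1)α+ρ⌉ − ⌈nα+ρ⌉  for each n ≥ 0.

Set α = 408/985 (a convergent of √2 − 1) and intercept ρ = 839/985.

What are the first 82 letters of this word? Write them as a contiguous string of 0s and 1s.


1010010100101010010100101010010100101010010100101001010100101001010100101001010010

n=0: ⌈(1·408+839)/985⌉ − ⌈(0·408+839)/985⌉ = ⌈1247/985⌉ − ⌈839/985⌉ = 2 − 1 = 1
n=1: ⌈(2·408+839)/985⌉ − ⌈(1·408+839)/985⌉ = ⌈1655/985⌉ − ⌈1247/985⌉ = 2 − 2 = 0
n=2: ⌈(3·408+839)/985⌉ − ⌈(2·408+839)/985⌉ = ⌈2063/985⌉ − ⌈1655/985⌉ = 3 − 2 = 1
n=3: ⌈(4·408+839)/985⌉ − ⌈(3·408+839)/985⌉ = ⌈2471/985⌉ − ⌈2063/985⌉ = 3 − 3 = 0
n=4: ⌈(5·408+839)/985⌉ − ⌈(4·408+839)/985⌉ = ⌈2879/985⌉ − ⌈2471/985⌉ = 3 − 3 = 0
n=5: ⌈(6·408+839)/985⌉ − ⌈(5·408+839)/985⌉ = ⌈3287/985⌉ − ⌈2879/985⌉ = 4 − 3 = 1
n=6: ⌈(7·408+839)/985⌉ − ⌈(6·408+839)/985⌉ = ⌈3695/985⌉ − ⌈3287/985⌉ = 4 − 4 = 0
n=7: ⌈(8·408+839)/985⌉ − ⌈(7·408+839)/985⌉ = ⌈4103/985⌉ − ⌈3695/985⌉ = 5 − 4 = 1
n=8: ⌈(9·408+839)/985⌉ − ⌈(8·408+839)/985⌉ = ⌈4511/985⌉ − ⌈4103/985⌉ = 5 − 5 = 0
n=9: ⌈(10·408+839)/985⌉ − ⌈(9·408+839)/985⌉ = ⌈4919/985⌉ − ⌈4511/985⌉ = 5 − 5 = 0
n=10: ⌈(11·408+839)/985⌉ − ⌈(10·408+839)/985⌉ = ⌈5327/985⌉ − ⌈4919/985⌉ = 6 − 5 = 1
n=11: ⌈(12·408+839)/985⌉ − ⌈(11·408+839)/985⌉ = ⌈5735/985⌉ − ⌈5327/985⌉ = 6 − 6 = 0
n=12: ⌈(13·408+839)/985⌉ − ⌈(12·408+839)/985⌉ = ⌈6143/985⌉ − ⌈5735/985⌉ = 7 − 6 = 1
n=13: ⌈(14·408+839)/985⌉ − ⌈(13·408+839)/985⌉ = ⌈6551/985⌉ − ⌈6143/985⌉ = 7 − 7 = 0
n=14: ⌈(15·408+839)/985⌉ − ⌈(14·408+839)/985⌉ = ⌈6959/985⌉ − ⌈6551/985⌉ = 8 − 7 = 1
n=15: ⌈(16·408+839)/985⌉ − ⌈(15·408+839)/985⌉ = ⌈7367/985⌉ − ⌈6959/985⌉ = 8 − 8 = 0
n=16: ⌈(17·408+839)/985⌉ − ⌈(16·408+839)/985⌉ = ⌈7775/985⌉ − ⌈7367/985⌉ = 8 − 8 = 0
n=17: ⌈(18·408+839)/985⌉ − ⌈(17·408+839)/985⌉ = ⌈8183/985⌉ − ⌈7775/985⌉ = 9 − 8 = 1
n=18: ⌈(19·408+839)/985⌉ − ⌈(18·408+839)/985⌉ = ⌈8591/985⌉ − ⌈8183/985⌉ = 9 − 9 = 0
n=19: ⌈(20·408+839)/985⌉ − ⌈(19·408+839)/985⌉ = ⌈8999/985⌉ − ⌈8591/985⌉ = 10 − 9 = 1
n=20: ⌈(21·408+839)/985⌉ − ⌈(20·408+839)/985⌉ = ⌈9407/985⌉ − ⌈8999/985⌉ = 10 − 10 = 0
n=21: ⌈(22·408+839)/985⌉ − ⌈(21·408+839)/985⌉ = ⌈9815/985⌉ − ⌈9407/985⌉ = 10 − 10 = 0
n=22: ⌈(23·408+839)/985⌉ − ⌈(22·408+839)/985⌉ = ⌈10223/985⌉ − ⌈9815/985⌉ = 11 − 10 = 1
n=23: ⌈(24·408+839)/985⌉ − ⌈(23·408+839)/985⌉ = ⌈10631/985⌉ − ⌈10223/985⌉ = 11 − 11 = 0
n=24: ⌈(25·408+839)/985⌉ − ⌈(24·408+839)/985⌉ = ⌈11039/985⌉ − ⌈10631/985⌉ = 12 − 11 = 1
n=25: ⌈(26·408+839)/985⌉ − ⌈(25·408+839)/985⌉ = ⌈11447/985⌉ − ⌈11039/985⌉ = 12 − 12 = 0
n=26: ⌈(27·408+839)/985⌉ − ⌈(26·408+839)/985⌉ = ⌈11855/985⌉ − ⌈11447/985⌉ = 13 − 12 = 1
n=27: ⌈(28·408+839)/985⌉ − ⌈(27·408+839)/985⌉ = ⌈12263/985⌉ − ⌈11855/985⌉ = 13 − 13 = 0
n=28: ⌈(29·408+839)/985⌉ − ⌈(28·408+839)/985⌉ = ⌈12671/985⌉ − ⌈12263/985⌉ = 13 − 13 = 0
n=29: ⌈(30·408+839)/985⌉ − ⌈(29·408+839)/985⌉ = ⌈13079/985⌉ − ⌈12671/985⌉ = 14 − 13 = 1
n=30: ⌈(31·408+839)/985⌉ − ⌈(30·408+839)/985⌉ = ⌈13487/985⌉ − ⌈13079/985⌉ = 14 − 14 = 0
n=31: ⌈(32·408+839)/985⌉ − ⌈(31·408+839)/985⌉ = ⌈13895/985⌉ − ⌈13487/985⌉ = 15 − 14 = 1
n=32: ⌈(33·408+839)/985⌉ − ⌈(32·408+839)/985⌉ = ⌈14303/985⌉ − ⌈13895/985⌉ = 15 − 15 = 0
n=33: ⌈(34·408+839)/985⌉ − ⌈(33·408+839)/985⌉ = ⌈14711/985⌉ − ⌈14303/985⌉ = 15 − 15 = 0
n=34: ⌈(35·408+839)/985⌉ − ⌈(34·408+839)/985⌉ = ⌈15119/985⌉ − ⌈14711/985⌉ = 16 − 15 = 1
n=35: ⌈(36·408+839)/985⌉ − ⌈(35·408+839)/985⌉ = ⌈15527/985⌉ − ⌈15119/985⌉ = 16 − 16 = 0
n=36: ⌈(37·408+839)/985⌉ − ⌈(36·408+839)/985⌉ = ⌈15935/985⌉ − ⌈15527/985⌉ = 17 − 16 = 1
n=37: ⌈(38·408+839)/985⌉ − ⌈(37·408+839)/985⌉ = ⌈16343/985⌉ − ⌈15935/985⌉ = 17 − 17 = 0
n=38: ⌈(39·408+839)/985⌉ − ⌈(38·408+839)/985⌉ = ⌈16751/985⌉ − ⌈16343/985⌉ = 18 − 17 = 1
n=39: ⌈(40·408+839)/985⌉ − ⌈(39·408+839)/985⌉ = ⌈17159/985⌉ − ⌈16751/985⌉ = 18 − 18 = 0
n=40: ⌈(41·408+839)/985⌉ − ⌈(40·408+839)/985⌉ = ⌈17567/985⌉ − ⌈17159/985⌉ = 18 − 18 = 0
n=41: ⌈(42·408+839)/985⌉ − ⌈(41·408+839)/985⌉ = ⌈17975/985⌉ − ⌈17567/985⌉ = 19 − 18 = 1
n=42: ⌈(43·408+839)/985⌉ − ⌈(42·408+839)/985⌉ = ⌈18383/985⌉ − ⌈17975/985⌉ = 19 − 19 = 0
n=43: ⌈(44·408+839)/985⌉ − ⌈(43·408+839)/985⌉ = ⌈18791/985⌉ − ⌈18383/985⌉ = 20 − 19 = 1
n=44: ⌈(45·408+839)/985⌉ − ⌈(44·408+839)/985⌉ = ⌈19199/985⌉ − ⌈18791/985⌉ = 20 − 20 = 0
n=45: ⌈(46·408+839)/985⌉ − ⌈(45·408+839)/985⌉ = ⌈19607/985⌉ − ⌈19199/985⌉ = 20 − 20 = 0
n=46: ⌈(47·408+839)/985⌉ − ⌈(46·408+839)/985⌉ = ⌈20015/985⌉ − ⌈19607/985⌉ = 21 − 20 = 1
n=47: ⌈(48·408+839)/985⌉ − ⌈(47·408+839)/985⌉ = ⌈20423/985⌉ − ⌈20015/985⌉ = 21 − 21 = 0
n=48: ⌈(49·408+839)/985⌉ − ⌈(48·408+839)/985⌉ = ⌈20831/985⌉ − ⌈20423/985⌉ = 22 − 21 = 1
n=49: ⌈(50·408+839)/985⌉ − ⌈(49·408+839)/985⌉ = ⌈21239/985⌉ − ⌈20831/985⌉ = 22 − 22 = 0
n=50: ⌈(51·408+839)/985⌉ − ⌈(50·408+839)/985⌉ = ⌈21647/985⌉ − ⌈21239/985⌉ = 22 − 22 = 0
n=51: ⌈(52·408+839)/985⌉ − ⌈(51·408+839)/985⌉ = ⌈22055/985⌉ − ⌈21647/985⌉ = 23 − 22 = 1
n=52: ⌈(53·408+839)/985⌉ − ⌈(52·408+839)/985⌉ = ⌈22463/985⌉ − ⌈22055/985⌉ = 23 − 23 = 0
n=53: ⌈(54·408+839)/985⌉ − ⌈(53·408+839)/985⌉ = ⌈22871/985⌉ − ⌈22463/985⌉ = 24 − 23 = 1
n=54: ⌈(55·408+839)/985⌉ − ⌈(54·408+839)/985⌉ = ⌈23279/985⌉ − ⌈22871/985⌉ = 24 − 24 = 0
n=55: ⌈(56·408+839)/985⌉ − ⌈(55·408+839)/985⌉ = ⌈23687/985⌉ − ⌈23279/985⌉ = 25 − 24 = 1
n=56: ⌈(57·408+839)/985⌉ − ⌈(56·408+839)/985⌉ = ⌈24095/985⌉ − ⌈23687/985⌉ = 25 − 25 = 0
n=57: ⌈(58·408+839)/985⌉ − ⌈(57·408+839)/985⌉ = ⌈24503/985⌉ − ⌈24095/985⌉ = 25 − 25 = 0
n=58: ⌈(59·408+839)/985⌉ − ⌈(58·408+839)/985⌉ = ⌈24911/985⌉ − ⌈24503/985⌉ = 26 − 25 = 1
n=59: ⌈(60·408+839)/985⌉ − ⌈(59·408+839)/985⌉ = ⌈25319/985⌉ − ⌈24911/985⌉ = 26 − 26 = 0
n=60: ⌈(61·408+839)/985⌉ − ⌈(60·408+839)/985⌉ = ⌈25727/985⌉ − ⌈25319/985⌉ = 27 − 26 = 1
n=61: ⌈(62·408+839)/985⌉ − ⌈(61·408+839)/985⌉ = ⌈26135/985⌉ − ⌈25727/985⌉ = 27 − 27 = 0
n=62: ⌈(63·408+839)/985⌉ − ⌈(62·408+839)/985⌉ = ⌈26543/985⌉ − ⌈26135/985⌉ = 27 − 27 = 0
n=63: ⌈(64·408+839)/985⌉ − ⌈(63·408+839)/985⌉ = ⌈26951/985⌉ − ⌈26543/985⌉ = 28 − 27 = 1
n=64: ⌈(65·408+839)/985⌉ − ⌈(64·408+839)/985⌉ = ⌈27359/985⌉ − ⌈26951/985⌉ = 28 − 28 = 0
n=65: ⌈(66·408+839)/985⌉ − ⌈(65·408+839)/985⌉ = ⌈27767/985⌉ − ⌈27359/985⌉ = 29 − 28 = 1
n=66: ⌈(67·408+839)/985⌉ − ⌈(66·408+839)/985⌉ = ⌈28175/985⌉ − ⌈27767/985⌉ = 29 − 29 = 0
n=67: ⌈(68·408+839)/985⌉ − ⌈(67·408+839)/985⌉ = ⌈28583/985⌉ − ⌈28175/985⌉ = 30 − 29 = 1
n=68: ⌈(69·408+839)/985⌉ − ⌈(68·408+839)/985⌉ = ⌈28991/985⌉ − ⌈28583/985⌉ = 30 − 30 = 0
n=69: ⌈(70·408+839)/985⌉ − ⌈(69·408+839)/985⌉ = ⌈29399/985⌉ − ⌈28991/985⌉ = 30 − 30 = 0
n=70: ⌈(71·408+839)/985⌉ − ⌈(70·408+839)/985⌉ = ⌈29807/985⌉ − ⌈29399/985⌉ = 31 − 30 = 1
n=71: ⌈(72·408+839)/985⌉ − ⌈(71·408+839)/985⌉ = ⌈30215/985⌉ − ⌈29807/985⌉ = 31 − 31 = 0
n=72: ⌈(73·408+839)/985⌉ − ⌈(72·408+839)/985⌉ = ⌈30623/985⌉ − ⌈30215/985⌉ = 32 − 31 = 1
n=73: ⌈(74·408+839)/985⌉ − ⌈(73·408+839)/985⌉ = ⌈31031/985⌉ − ⌈30623/985⌉ = 32 − 32 = 0
n=74: ⌈(75·408+839)/985⌉ − ⌈(74·408+839)/985⌉ = ⌈31439/985⌉ − ⌈31031/985⌉ = 32 − 32 = 0
n=75: ⌈(76·408+839)/985⌉ − ⌈(75·408+839)/985⌉ = ⌈31847/985⌉ − ⌈31439/985⌉ = 33 − 32 = 1
n=76: ⌈(77·408+839)/985⌉ − ⌈(76·408+839)/985⌉ = ⌈32255/985⌉ − ⌈31847/985⌉ = 33 − 33 = 0
n=77: ⌈(78·408+839)/985⌉ − ⌈(77·408+839)/985⌉ = ⌈32663/985⌉ − ⌈32255/985⌉ = 34 − 33 = 1
n=78: ⌈(79·408+839)/985⌉ − ⌈(78·408+839)/985⌉ = ⌈33071/985⌉ − ⌈32663/985⌉ = 34 − 34 = 0
n=79: ⌈(80·408+839)/985⌉ − ⌈(79·408+839)/985⌉ = ⌈33479/985⌉ − ⌈33071/985⌉ = 34 − 34 = 0
n=80: ⌈(81·408+839)/985⌉ − ⌈(80·408+839)/985⌉ = ⌈33887/985⌉ − ⌈33479/985⌉ = 35 − 34 = 1
n=81: ⌈(82·408+839)/985⌉ − ⌈(81·408+839)/985⌉ = ⌈34295/985⌉ − ⌈33887/985⌉ = 35 − 35 = 0


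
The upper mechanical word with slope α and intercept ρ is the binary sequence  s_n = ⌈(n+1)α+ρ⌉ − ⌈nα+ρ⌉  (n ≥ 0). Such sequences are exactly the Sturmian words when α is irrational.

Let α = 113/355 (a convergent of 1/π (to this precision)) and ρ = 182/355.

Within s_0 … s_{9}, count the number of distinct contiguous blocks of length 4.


3

t_n = ⌈(n·113+182)/355⌉ for n = 0 … 10:
  n=0…9: ⌈182/355⌉=1 ⌈295/355⌉=1 ⌈408/355⌉=2 ⌈521/355⌉=2 ⌈634/355⌉=2 ⌈747/355⌉=3 ⌈860/355⌉=3 ⌈973/355⌉=3 ⌈1086/355⌉=4 ⌈1199/355⌉=4
  n=10: ⌈1312/355⌉=4
s_n = t_(n+1) − t_n for n = 0 … 9 gives
prefix = 0100100100
slide a length-4 window over [0..3] … [6..9] (7 windows); first occurrence of each distinct factor:
  [  0..  3] 0100
  [  1..  4] 1001
  [  2..  5] 0010
  (the other 4 windows repeat one of these)
distinct factors: {0010, 0100, 1001}
count = 3  (Sturmian bound for length 4 is 5)


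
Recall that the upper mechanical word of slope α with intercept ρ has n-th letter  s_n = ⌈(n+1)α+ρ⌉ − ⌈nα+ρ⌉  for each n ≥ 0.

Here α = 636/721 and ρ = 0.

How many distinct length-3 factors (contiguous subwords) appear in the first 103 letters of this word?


t_n = ⌈(n·636)/721⌉ for n = 0 … 103:
  n=0…9: ⌈0/721⌉=0 ⌈636/721⌉=1 ⌈1272/721⌉=2 ⌈1908/721⌉=3 ⌈2544/721⌉=4 ⌈3180/721⌉=5 ⌈3816/721⌉=6 ⌈4452/721⌉=7 ⌈5088/721⌉=8 ⌈5724/721⌉=8
  n=10…19: ⌈6360/721⌉=9 ⌈6996/721⌉=10 ⌈7632/721⌉=11 ⌈8268/721⌉=12 ⌈8904/721⌉=13 ⌈9540/721⌉=14 ⌈10176/721⌉=15 ⌈10812/721⌉=15 ⌈11448/721⌉=16 ⌈12084/721⌉=17
  n=20…29: ⌈12720/721⌉=18 ⌈13356/721⌉=19 ⌈13992/721⌉=20 ⌈14628/721⌉=21 ⌈15264/721⌉=22 ⌈15900/721⌉=23 ⌈16536/721⌉=23 ⌈17172/721⌉=24 ⌈17808/721⌉=25 ⌈18444/721⌉=26
  n=30…39: ⌈19080/721⌉=27 ⌈19716/721⌉=28 ⌈20352/721⌉=29 ⌈20988/721⌉=30 ⌈21624/721⌉=30 ⌈22260/721⌉=31 ⌈22896/721⌉=32 ⌈23532/721⌉=33 ⌈24168/721⌉=34 ⌈24804/721⌉=35
  n=40…49: ⌈25440/721⌉=36 ⌈26076/721⌉=37 ⌈26712/721⌉=38 ⌈27348/721⌉=38 ⌈27984/721⌉=39 ⌈28620/721⌉=40 ⌈29256/721⌉=41 ⌈29892/721⌉=42 ⌈30528/721⌉=43 ⌈31164/721⌉=44
  n=50…59: ⌈31800/721⌉=45 ⌈32436/721⌉=45 ⌈33072/721⌉=46 ⌈33708/721⌉=47 ⌈34344/721⌉=48 ⌈34980/721⌉=49 ⌈35616/721⌉=50 ⌈36252/721⌉=51 ⌈36888/721⌉=52 ⌈37524/721⌉=53
  n=60…69: ⌈38160/721⌉=53 ⌈38796/721⌉=54 ⌈39432/721⌉=55 ⌈40068/721⌉=56 ⌈40704/721⌉=57 ⌈41340/721⌉=58 ⌈41976/721⌉=59 ⌈42612/721⌉=60 ⌈43248/721⌉=60 ⌈43884/721⌉=61
  n=70…79: ⌈44520/721⌉=62 ⌈45156/721⌉=63 ⌈45792/721⌉=64 ⌈46428/721⌉=65 ⌈47064/721⌉=66 ⌈47700/721⌉=67 ⌈48336/721⌉=68 ⌈48972/721⌉=68 ⌈49608/721⌉=69 ⌈50244/721⌉=70
  n=80…89: ⌈50880/721⌉=71 ⌈51516/721⌉=72 ⌈52152/721⌉=73 ⌈52788/721⌉=74 ⌈53424/721⌉=75 ⌈54060/721⌉=75 ⌈54696/721⌉=76 ⌈55332/721⌉=77 ⌈55968/721⌉=78 ⌈56604/721⌉=79
  n=90…99: ⌈57240/721⌉=80 ⌈57876/721⌉=81 ⌈58512/721⌉=82 ⌈59148/721⌉=83 ⌈59784/721⌉=83 ⌈60420/721⌉=84 ⌈61056/721⌉=85 ⌈61692/721⌉=86 ⌈62328/721⌉=87 ⌈62964/721⌉=88
  n=100…103: ⌈63600/721⌉=89 ⌈64236/721⌉=90 ⌈64872/721⌉=90 ⌈65508/721⌉=91
s_n = t_(n+1) − t_n for n = 0 … 102 gives
prefix = 1111111101111111011111111011111110111111110111111101111111101111111011111111011111110111111110111111101
slide a length-3 window over [0..2] … [100..102] (101 windows); first occurrence of each distinct factor:
  [  0..  2] 111
  [  6..  8] 110
  [  7..  9] 101
  [  8.. 10] 011
  (the other 97 windows repeat one of these)
distinct factors: {011, 101, 110, 111}
count = 4  (Sturmian bound for length 3 is 4)

4


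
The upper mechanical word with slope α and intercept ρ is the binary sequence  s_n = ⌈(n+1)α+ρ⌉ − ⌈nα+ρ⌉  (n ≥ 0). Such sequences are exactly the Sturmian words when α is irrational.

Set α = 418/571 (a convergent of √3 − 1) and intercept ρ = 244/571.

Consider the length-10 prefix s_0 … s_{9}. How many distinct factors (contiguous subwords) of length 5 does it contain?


4

t_n = ⌈(n·418+244)/571⌉ for n = 0 … 10:
  n=0…9: ⌈244/571⌉=1 ⌈662/571⌉=2 ⌈1080/571⌉=2 ⌈1498/571⌉=3 ⌈1916/571⌉=4 ⌈2334/571⌉=5 ⌈2752/571⌉=5 ⌈3170/571⌉=6 ⌈3588/571⌉=7 ⌈4006/571⌉=8
  n=10: ⌈4424/571⌉=8
s_n = t_(n+1) − t_n for n = 0 … 9 gives
prefix = 1011101110
slide a length-5 window over [0..4] … [5..9] (6 windows); first occurrence of each distinct factor:
  [  0..  4] 10111
  [  1..  5] 01110
  [  2..  6] 11101
  [  3..  7] 11011
  (the other 2 windows repeat one of these)
distinct factors: {01110, 10111, 11011, 11101}
count = 4  (Sturmian bound for length 5 is 6)


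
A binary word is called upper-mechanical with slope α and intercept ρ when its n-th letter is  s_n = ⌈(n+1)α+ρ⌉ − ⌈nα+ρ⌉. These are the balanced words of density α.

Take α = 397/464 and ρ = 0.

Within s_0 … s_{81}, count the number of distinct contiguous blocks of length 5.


6

t_n = ⌈(n·397)/464⌉ for n = 0 … 82:
  n=0…9: ⌈0/464⌉=0 ⌈397/464⌉=1 ⌈794/464⌉=2 ⌈1191/464⌉=3 ⌈1588/464⌉=4 ⌈1985/464⌉=5 ⌈2382/464⌉=6 ⌈2779/464⌉=6 ⌈3176/464⌉=7 ⌈3573/464⌉=8
  n=10…19: ⌈3970/464⌉=9 ⌈4367/464⌉=10 ⌈4764/464⌉=11 ⌈5161/464⌉=12 ⌈5558/464⌉=12 ⌈5955/464⌉=13 ⌈6352/464⌉=14 ⌈6749/464⌉=15 ⌈7146/464⌉=16 ⌈7543/464⌉=17
  n=20…29: ⌈7940/464⌉=18 ⌈8337/464⌉=18 ⌈8734/464⌉=19 ⌈9131/464⌉=20 ⌈9528/464⌉=21 ⌈9925/464⌉=22 ⌈10322/464⌉=23 ⌈10719/464⌉=24 ⌈11116/464⌉=24 ⌈11513/464⌉=25
  n=30…39: ⌈11910/464⌉=26 ⌈12307/464⌉=27 ⌈12704/464⌉=28 ⌈13101/464⌉=29 ⌈13498/464⌉=30 ⌈13895/464⌉=30 ⌈14292/464⌉=31 ⌈14689/464⌉=32 ⌈15086/464⌉=33 ⌈15483/464⌉=34
  n=40…49: ⌈15880/464⌉=35 ⌈16277/464⌉=36 ⌈16674/464⌉=36 ⌈17071/464⌉=37 ⌈17468/464⌉=38 ⌈17865/464⌉=39 ⌈18262/464⌉=40 ⌈18659/464⌉=41 ⌈19056/464⌉=42 ⌈19453/464⌉=42
  n=50…59: ⌈19850/464⌉=43 ⌈20247/464⌉=44 ⌈20644/464⌉=45 ⌈21041/464⌉=46 ⌈21438/464⌉=47 ⌈21835/464⌉=48 ⌈22232/464⌉=48 ⌈22629/464⌉=49 ⌈23026/464⌉=50 ⌈23423/464⌉=51
  n=60…69: ⌈23820/464⌉=52 ⌈24217/464⌉=53 ⌈24614/464⌉=54 ⌈25011/464⌉=54 ⌈25408/464⌉=55 ⌈25805/464⌉=56 ⌈26202/464⌉=57 ⌈26599/464⌉=58 ⌈26996/464⌉=59 ⌈27393/464⌉=60
  n=70…79: ⌈27790/464⌉=60 ⌈28187/464⌉=61 ⌈28584/464⌉=62 ⌈28981/464⌉=63 ⌈29378/464⌉=64 ⌈29775/464⌉=65 ⌈30172/464⌉=66 ⌈30569/464⌉=66 ⌈30966/464⌉=67 ⌈31363/464⌉=68
  n=80…82: ⌈31760/464⌉=69 ⌈32157/464⌉=70 ⌈32554/464⌉=71
s_n = t_(n+1) − t_n for n = 0 … 81 gives
prefix = 1111110111111011111101111110111111011111101111110111111011111101111110111111011111
slide a length-5 window over [0..4] … [77..81] (78 windows); first occurrence of each distinct factor:
  [  0..  4] 11111
  [  2..  6] 11110
  [  3..  7] 11101
  [  4..  8] 11011
  [  5..  9] 10111
  [  6.. 10] 01111
  (the other 72 windows repeat one of these)
distinct factors: {01111, 10111, 11011, 11101, 11110, 11111}
count = 6  (Sturmian bound for length 5 is 6)


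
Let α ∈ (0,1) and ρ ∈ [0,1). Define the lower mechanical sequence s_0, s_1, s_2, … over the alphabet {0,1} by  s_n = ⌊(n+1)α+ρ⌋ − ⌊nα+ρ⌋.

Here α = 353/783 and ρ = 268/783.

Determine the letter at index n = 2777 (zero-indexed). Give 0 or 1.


(n+1)α + ρ = (2778·353 + 268) / 783 = 980902/783
nα + ρ     = (2777·353 + 268) / 783 = 980549/783
⌊980902/783⌋ = 1252,  ⌊980549/783⌋ = 1252
s_{2777} = 1252 − 1252 = 0

0


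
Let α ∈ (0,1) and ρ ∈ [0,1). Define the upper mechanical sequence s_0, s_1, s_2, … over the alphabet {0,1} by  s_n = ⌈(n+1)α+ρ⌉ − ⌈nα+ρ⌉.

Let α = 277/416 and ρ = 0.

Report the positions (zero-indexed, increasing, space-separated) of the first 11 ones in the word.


n=0: ⌈277/416⌉−⌈0/416⌉ = 1−0 = 1  ← one
n=1: ⌈554/416⌉−⌈277/416⌉ = 2−1 = 1  ← one
n=2: ⌈831/416⌉−⌈554/416⌉ = 2−2 = 0
n=3: ⌈1108/416⌉−⌈831/416⌉ = 3−2 = 1  ← one
n=4: ⌈1385/416⌉−⌈1108/416⌉ = 4−3 = 1  ← one
n=5: ⌈1662/416⌉−⌈1385/416⌉ = 4−4 = 0
n=6: ⌈1939/416⌉−⌈1662/416⌉ = 5−4 = 1  ← one
n=7: ⌈2216/416⌉−⌈1939/416⌉ = 6−5 = 1  ← one
n=8: ⌈2493/416⌉−⌈2216/416⌉ = 6−6 = 0
n=9: ⌈2770/416⌉−⌈2493/416⌉ = 7−6 = 1  ← one
n=10: ⌈3047/416⌉−⌈2770/416⌉ = 8−7 = 1  ← one
n=11: ⌈3324/416⌉−⌈3047/416⌉ = 8−8 = 0
n=12: ⌈3601/416⌉−⌈3324/416⌉ = 9−8 = 1  ← one
n=13: ⌈3878/416⌉−⌈3601/416⌉ = 10−9 = 1  ← one
n=14: ⌈4155/416⌉−⌈3878/416⌉ = 10−10 = 0
n=15: ⌈4432/416⌉−⌈4155/416⌉ = 11−10 = 1  ← one
positions of the first 11 ones: 0 1 3 4 6 7 9 10 12 13 15

0 1 3 4 6 7 9 10 12 13 15
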